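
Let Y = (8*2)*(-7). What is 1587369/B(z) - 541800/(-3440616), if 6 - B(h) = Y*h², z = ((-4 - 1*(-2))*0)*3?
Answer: 75854589307/286718 ≈ 2.6456e+5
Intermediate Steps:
z = 0 (z = ((-4 + 2)*0)*3 = -2*0*3 = 0*3 = 0)
Y = -112 (Y = 16*(-7) = -112)
B(h) = 6 + 112*h² (B(h) = 6 - (-112)*h² = 6 + 112*h²)
1587369/B(z) - 541800/(-3440616) = 1587369/(6 + 112*0²) - 541800/(-3440616) = 1587369/(6 + 112*0) - 541800*(-1/3440616) = 1587369/(6 + 0) + 22575/143359 = 1587369/6 + 22575/143359 = 1587369*(⅙) + 22575/143359 = 529123/2 + 22575/143359 = 75854589307/286718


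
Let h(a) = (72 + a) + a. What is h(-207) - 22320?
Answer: -22662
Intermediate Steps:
h(a) = 72 + 2*a
h(-207) - 22320 = (72 + 2*(-207)) - 22320 = (72 - 414) - 22320 = -342 - 22320 = -22662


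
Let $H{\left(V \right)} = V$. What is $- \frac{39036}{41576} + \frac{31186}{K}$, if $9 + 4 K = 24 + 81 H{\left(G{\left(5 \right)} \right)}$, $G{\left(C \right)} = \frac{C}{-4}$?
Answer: $- \frac{5189723399}{3585930} \approx -1447.2$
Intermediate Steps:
$G{\left(C \right)} = - \frac{C}{4}$ ($G{\left(C \right)} = C \left(- \frac{1}{4}\right) = - \frac{C}{4}$)
$K = - \frac{345}{16}$ ($K = - \frac{9}{4} + \frac{24 + 81 \left(\left(- \frac{1}{4}\right) 5\right)}{4} = - \frac{9}{4} + \frac{24 + 81 \left(- \frac{5}{4}\right)}{4} = - \frac{9}{4} + \frac{24 - \frac{405}{4}}{4} = - \frac{9}{4} + \frac{1}{4} \left(- \frac{309}{4}\right) = - \frac{9}{4} - \frac{309}{16} = - \frac{345}{16} \approx -21.563$)
$- \frac{39036}{41576} + \frac{31186}{K} = - \frac{39036}{41576} + \frac{31186}{- \frac{345}{16}} = \left(-39036\right) \frac{1}{41576} + 31186 \left(- \frac{16}{345}\right) = - \frac{9759}{10394} - \frac{498976}{345} = - \frac{5189723399}{3585930}$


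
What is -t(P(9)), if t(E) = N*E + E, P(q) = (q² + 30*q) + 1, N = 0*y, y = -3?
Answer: -352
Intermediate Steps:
N = 0 (N = 0*(-3) = 0)
P(q) = 1 + q² + 30*q
t(E) = E (t(E) = 0*E + E = 0 + E = E)
-t(P(9)) = -(1 + 9² + 30*9) = -(1 + 81 + 270) = -1*352 = -352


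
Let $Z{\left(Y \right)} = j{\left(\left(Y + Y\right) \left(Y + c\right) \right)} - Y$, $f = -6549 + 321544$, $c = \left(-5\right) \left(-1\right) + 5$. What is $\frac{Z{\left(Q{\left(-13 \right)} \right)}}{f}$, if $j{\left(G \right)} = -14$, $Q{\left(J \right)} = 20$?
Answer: $- \frac{34}{314995} \approx -0.00010794$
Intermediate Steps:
$c = 10$ ($c = 5 + 5 = 10$)
$f = 314995$
$Z{\left(Y \right)} = -14 - Y$
$\frac{Z{\left(Q{\left(-13 \right)} \right)}}{f} = \frac{-14 - 20}{314995} = \left(-14 - 20\right) \frac{1}{314995} = \left(-34\right) \frac{1}{314995} = - \frac{34}{314995}$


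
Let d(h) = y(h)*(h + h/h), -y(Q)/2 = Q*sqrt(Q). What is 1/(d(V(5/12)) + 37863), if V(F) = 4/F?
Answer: 13146875/497642060157 + 169600*sqrt(15)/1492926180471 ≈ 2.6858e-5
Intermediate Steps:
y(Q) = -2*Q**(3/2) (y(Q) = -2*Q*sqrt(Q) = -2*Q**(3/2))
d(h) = -2*h**(3/2)*(1 + h) (d(h) = (-2*h**(3/2))*(h + h/h) = (-2*h**(3/2))*(h + 1) = (-2*h**(3/2))*(1 + h) = -2*h**(3/2)*(1 + h))
1/(d(V(5/12)) + 37863) = 1/(2*(4/((5/12)))**(3/2)*(-1 - 4/(5/12)) + 37863) = 1/(2*(4/((5*(1/12))))**(3/2)*(-1 - 4/(5*(1/12))) + 37863) = 1/(2*(4/(5/12))**(3/2)*(-1 - 4/5/12) + 37863) = 1/(2*(4*(12/5))**(3/2)*(-1 - 4*12/5) + 37863) = 1/(2*(48/5)**(3/2)*(-1 - 1*48/5) + 37863) = 1/(2*(192*sqrt(15)/25)*(-1 - 48/5) + 37863) = 1/(2*(192*sqrt(15)/25)*(-53/5) + 37863) = 1/(-20352*sqrt(15)/125 + 37863) = 1/(37863 - 20352*sqrt(15)/125)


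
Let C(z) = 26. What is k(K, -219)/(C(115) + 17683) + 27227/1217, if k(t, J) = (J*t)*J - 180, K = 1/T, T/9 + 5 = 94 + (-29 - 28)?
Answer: 15428689649/689659296 ≈ 22.371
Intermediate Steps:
T = 288 (T = -45 + 9*(94 + (-29 - 28)) = -45 + 9*(94 - 57) = -45 + 9*37 = -45 + 333 = 288)
K = 1/288 ≈ 0.0034722
k(t, J) = -180 + t*J² (k(t, J) = t*J² - 180 = -180 + t*J²)
k(K, -219)/(C(115) + 17683) + 27227/1217 = (-180 + (1/288)*(-219)²)/(26 + 17683) + 27227/1217 = (-180 + (1/288)*47961)/17709 + 27227*(1/1217) = (-180 + 5329/32)*(1/17709) + 27227/1217 = -431/32*1/17709 + 27227/1217 = -431/566688 + 27227/1217 = 15428689649/689659296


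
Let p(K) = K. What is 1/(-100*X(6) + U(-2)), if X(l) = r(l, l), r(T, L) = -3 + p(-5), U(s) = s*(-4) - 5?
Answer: 1/803 ≈ 0.0012453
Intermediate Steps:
U(s) = -5 - 4*s (U(s) = -4*s - 5 = -5 - 4*s)
r(T, L) = -8 (r(T, L) = -3 - 5 = -8)
X(l) = -8
1/(-100*X(6) + U(-2)) = 1/(-100*(-8) + (-5 - 4*(-2))) = 1/(800 + (-5 + 8)) = 1/(800 + 3) = 1/803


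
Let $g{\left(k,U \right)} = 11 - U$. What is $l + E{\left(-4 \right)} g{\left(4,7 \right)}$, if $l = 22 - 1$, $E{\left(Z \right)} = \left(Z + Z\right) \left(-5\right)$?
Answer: $181$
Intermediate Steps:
$E{\left(Z \right)} = - 10 Z$ ($E{\left(Z \right)} = 2 Z \left(-5\right) = - 10 Z$)
$l = 21$
$l + E{\left(-4 \right)} g{\left(4,7 \right)} = 21 + \left(-10\right) \left(-4\right) \left(11 - 7\right) = 21 + 40 \left(11 - 7\right) = 21 + 40 \cdot 4 = 21 + 160 = 181$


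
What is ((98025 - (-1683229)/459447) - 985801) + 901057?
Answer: 6103598836/459447 ≈ 13285.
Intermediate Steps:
((98025 - (-1683229)/459447) - 985801) + 901057 = ((98025 - 1*(-1683229/459447)) - 985801) + 901057 = ((98025 + 1683229/459447) - 985801) + 901057 = (45038975404/459447 - 985801) + 901057 = -407884336643/459447 + 901057 = 6103598836/459447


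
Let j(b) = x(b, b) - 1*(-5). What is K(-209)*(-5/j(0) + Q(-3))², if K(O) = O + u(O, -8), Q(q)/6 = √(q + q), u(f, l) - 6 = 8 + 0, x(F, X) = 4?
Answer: 1135615/27 + 1300*I*√6 ≈ 42060.0 + 3184.3*I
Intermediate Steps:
u(f, l) = 14 (u(f, l) = 6 + (8 + 0) = 6 + 8 = 14)
j(b) = 9 (j(b) = 4 - 1*(-5) = 4 + 5 = 9)
Q(q) = 6*√2*√q (Q(q) = 6*√(q + q) = 6*√(2*q) = 6*(√2*√q) = 6*√2*√q)
K(O) = 14 + O (K(O) = O + 14 = 14 + O)
K(-209)*(-5/j(0) + Q(-3))² = (14 - 209)*(-5/9 + 6*√2*√(-3))² = -195*(-5*⅑ + 6*√2*(I*√3))² = -195*(-5/9 + 6*I*√6)²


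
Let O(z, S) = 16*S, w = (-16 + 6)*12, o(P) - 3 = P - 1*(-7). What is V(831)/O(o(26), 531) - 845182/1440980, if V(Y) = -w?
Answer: -36498691/63763365 ≈ -0.57241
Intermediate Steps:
o(P) = 10 + P (o(P) = 3 + (P - 1*(-7)) = 3 + (P + 7) = 3 + (7 + P) = 10 + P)
w = -120 (w = -10*12 = -120)
V(Y) = 120 (V(Y) = -1*(-120) = 120)
V(831)/O(o(26), 531) - 845182/1440980 = 120/((16*531)) - 845182/1440980 = 120/8496 - 845182*1/1440980 = 120*(1/8496) - 422591/720490 = 5/354 - 422591/720490 = -36498691/63763365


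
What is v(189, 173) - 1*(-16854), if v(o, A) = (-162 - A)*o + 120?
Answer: -46341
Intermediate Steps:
v(o, A) = 120 + o*(-162 - A) (v(o, A) = o*(-162 - A) + 120 = 120 + o*(-162 - A))
v(189, 173) - 1*(-16854) = (120 - 162*189 - 1*173*189) - 1*(-16854) = (120 - 30618 - 32697) + 16854 = -63195 + 16854 = -46341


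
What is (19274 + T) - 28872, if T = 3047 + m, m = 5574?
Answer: -977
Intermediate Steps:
T = 8621 (T = 3047 + 5574 = 8621)
(19274 + T) - 28872 = (19274 + 8621) - 28872 = 27895 - 28872 = -977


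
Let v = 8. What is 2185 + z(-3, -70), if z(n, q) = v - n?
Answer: 2196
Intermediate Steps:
z(n, q) = 8 - n
2185 + z(-3, -70) = 2185 + (8 - 1*(-3)) = 2185 + (8 + 3) = 2185 + 11 = 2196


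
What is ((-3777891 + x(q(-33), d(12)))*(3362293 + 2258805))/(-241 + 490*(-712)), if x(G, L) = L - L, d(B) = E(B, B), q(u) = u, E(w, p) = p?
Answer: 21235895544318/349121 ≈ 6.0827e+7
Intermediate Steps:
d(B) = B
x(G, L) = 0
((-3777891 + x(q(-33), d(12)))*(3362293 + 2258805))/(-241 + 490*(-712)) = ((-3777891 + 0)*(3362293 + 2258805))/(-241 + 490*(-712)) = (-3777891*5621098)/(-241 - 348880) = -21235895544318/(-349121) = -21235895544318*(-1/349121) = 21235895544318/349121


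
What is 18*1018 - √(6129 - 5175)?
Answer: 18324 - 3*√106 ≈ 18293.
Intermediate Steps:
18*1018 - √(6129 - 5175) = 18324 - √954 = 18324 - 3*√106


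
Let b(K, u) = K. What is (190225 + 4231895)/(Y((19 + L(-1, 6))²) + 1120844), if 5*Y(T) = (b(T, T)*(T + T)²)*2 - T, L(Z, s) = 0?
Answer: 22110600/381970907 ≈ 0.057886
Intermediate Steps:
Y(T) = -T/5 + 8*T³/5 (Y(T) = ((T*(T + T)²)*2 - T)/5 = ((T*(2*T)²)*2 - T)/5 = ((T*(4*T²))*2 - T)/5 = ((4*T³)*2 - T)/5 = (8*T³ - T)/5 = (-T + 8*T³)/5 = -T/5 + 8*T³/5)
(190225 + 4231895)/(Y((19 + L(-1, 6))²) + 1120844) = (190225 + 4231895)/((19 + 0)²*(-1 + 8*((19 + 0)²)²)/5 + 1120844) = 4422120/((⅕)*19²*(-1 + 8*(19²)²) + 1120844) = 4422120/((⅕)*361*(-1 + 8*361²) + 1120844) = 4422120/((⅕)*361*(-1 + 8*130321) + 1120844) = 4422120/((⅕)*361*(-1 + 1042568) + 1120844) = 4422120/((⅕)*361*1042567 + 1120844) = 4422120/(376366687/5 + 1120844) = 4422120/(381970907/5) = 4422120*(5/381970907) = 22110600/381970907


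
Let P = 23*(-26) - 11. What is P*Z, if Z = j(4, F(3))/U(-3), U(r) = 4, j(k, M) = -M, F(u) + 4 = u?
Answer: -609/4 ≈ -152.25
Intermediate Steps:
F(u) = -4 + u
Z = ¼ (Z = -(-4 + 3)/4 = -1*(-1)*(¼) = 1*(¼) = ¼ ≈ 0.25000)
P = -609 (P = -598 - 11 = -609)
P*Z = -609*¼ = -609/4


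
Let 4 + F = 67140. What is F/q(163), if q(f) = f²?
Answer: 67136/26569 ≈ 2.5269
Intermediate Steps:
F = 67136 (F = -4 + 67140 = 67136)
F/q(163) = 67136/(163²) = 67136/26569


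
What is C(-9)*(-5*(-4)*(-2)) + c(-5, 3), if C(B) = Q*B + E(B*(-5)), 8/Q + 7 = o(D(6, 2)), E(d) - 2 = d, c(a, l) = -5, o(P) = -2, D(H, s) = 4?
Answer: -2205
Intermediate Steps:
E(d) = 2 + d
Q = -8/9 (Q = 8/(-7 - 2) = 8/(-9) = 8*(-1/9) = -8/9 ≈ -0.88889)
C(B) = 2 - 53*B/9 (C(B) = -8*B/9 + (2 + B*(-5)) = -8*B/9 + (2 - 5*B) = 2 - 53*B/9)
C(-9)*(-5*(-4)*(-2)) + c(-5, 3) = (2 - 53/9*(-9))*(-5*(-4)*(-2)) - 5 = (2 + 53)*(20*(-2)) - 5 = 55*(-40) - 5 = -2200 - 5 = -2205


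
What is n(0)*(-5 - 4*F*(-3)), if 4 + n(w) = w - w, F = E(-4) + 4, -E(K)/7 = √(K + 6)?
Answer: -172 + 336*√2 ≈ 303.18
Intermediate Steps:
E(K) = -7*√(6 + K) (E(K) = -7*√(K + 6) = -7*√(6 + K))
F = 4 - 7*√2 (F = -7*√(6 - 4) + 4 = -7*√2 + 4 = 4 - 7*√2 ≈ -5.8995)
n(w) = -4 (n(w) = -4 + (w - w) = -4 + 0 = -4)
n(0)*(-5 - 4*F*(-3)) = -4*(-5 - 4*(4 - 7*√2)*(-3)) = -4*(-5 - 4*(-12 + 21*√2)) = -4*(-5 + (48 - 84*√2)) = -4*(43 - 84*√2) = -172 + 336*√2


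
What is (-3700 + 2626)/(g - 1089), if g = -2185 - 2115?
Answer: 1074/5389 ≈ 0.19929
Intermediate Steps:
g = -4300
(-3700 + 2626)/(g - 1089) = (-3700 + 2626)/(-4300 - 1089) = -1074/(-5389) = -1074*(-1/5389) = 1074/5389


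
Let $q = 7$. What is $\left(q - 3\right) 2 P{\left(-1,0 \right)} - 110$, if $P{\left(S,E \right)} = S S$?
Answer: $-102$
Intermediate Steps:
$P{\left(S,E \right)} = S^{2}$
$\left(q - 3\right) 2 P{\left(-1,0 \right)} - 110 = \left(7 - 3\right) 2 \left(-1\right)^{2} - 110 = \left(7 + \left(-5 + 2\right)\right) 2 \cdot 1 - 110 = \left(7 - 3\right) 2 \cdot 1 - 110 = 4 \cdot 2 \cdot 1 - 110 = 8 \cdot 1 - 110 = 8 - 110 = -102$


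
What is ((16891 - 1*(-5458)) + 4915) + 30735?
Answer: 57999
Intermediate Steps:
((16891 - 1*(-5458)) + 4915) + 30735 = ((16891 + 5458) + 4915) + 30735 = (22349 + 4915) + 30735 = 27264 + 30735 = 57999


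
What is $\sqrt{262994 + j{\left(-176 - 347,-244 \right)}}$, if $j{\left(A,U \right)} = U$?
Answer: $5 \sqrt{10510} \approx 512.59$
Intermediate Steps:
$\sqrt{262994 + j{\left(-176 - 347,-244 \right)}} = \sqrt{262994 - 244} = \sqrt{262750} = 5 \sqrt{10510}$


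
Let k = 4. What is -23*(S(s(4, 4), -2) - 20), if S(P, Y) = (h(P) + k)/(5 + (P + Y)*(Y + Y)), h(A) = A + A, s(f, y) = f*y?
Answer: 8096/17 ≈ 476.24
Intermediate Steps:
h(A) = 2*A
S(P, Y) = (4 + 2*P)/(5 + 2*Y*(P + Y)) (S(P, Y) = (2*P + 4)/(5 + (P + Y)*(Y + Y)) = (4 + 2*P)/(5 + (P + Y)*(2*Y)) = (4 + 2*P)/(5 + 2*Y*(P + Y)))
-23*(S(s(4, 4), -2) - 20) = -23*(2*(2 + 4*4)/(5 + 2*(-2)² + 2*(4*4)*(-2)) - 20) = -23*(2*(2 + 16)/(5 + 2*4 + 2*16*(-2)) - 20) = -23*(2*18/(5 + 8 - 64) - 20) = -23*(2*18/(-51) - 20) = -23*(2*(-1/51)*18 - 20) = -23*(-12/17 - 20) = -23*(-352/17) = 8096/17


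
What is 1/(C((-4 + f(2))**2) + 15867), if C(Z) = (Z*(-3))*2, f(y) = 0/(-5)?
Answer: 1/15771 ≈ 6.3407e-5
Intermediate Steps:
f(y) = 0 (f(y) = 0*(-1/5) = 0)
C(Z) = -6*Z (C(Z) = -3*Z*2 = -6*Z)
1/(C((-4 + f(2))**2) + 15867) = 1/(-6*(-4 + 0)**2 + 15867) = 1/(-6*(-4)**2 + 15867) = 1/(-6*16 + 15867) = 1/(-96 + 15867) = 1/15771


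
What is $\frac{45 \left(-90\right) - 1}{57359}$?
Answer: $- \frac{4051}{57359} \approx -0.070625$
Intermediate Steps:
$\frac{45 \left(-90\right) - 1}{57359} = \left(-4050 - 1\right) \frac{1}{57359} = \left(-4051\right) \frac{1}{57359} = - \frac{4051}{57359}$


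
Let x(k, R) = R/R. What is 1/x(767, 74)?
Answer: 1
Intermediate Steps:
x(k, R) = 1
1/x(767, 74) = 1/1 = 1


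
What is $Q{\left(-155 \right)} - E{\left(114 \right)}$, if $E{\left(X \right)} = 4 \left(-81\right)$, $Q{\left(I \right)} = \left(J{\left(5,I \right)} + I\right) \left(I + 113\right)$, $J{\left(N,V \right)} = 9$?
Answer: $6456$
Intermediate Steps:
$Q{\left(I \right)} = \left(9 + I\right) \left(113 + I\right)$ ($Q{\left(I \right)} = \left(9 + I\right) \left(I + 113\right) = \left(9 + I\right) \left(113 + I\right)$)
$E{\left(X \right)} = -324$
$Q{\left(-155 \right)} - E{\left(114 \right)} = \left(1017 + \left(-155\right)^{2} + 122 \left(-155\right)\right) - -324 = \left(1017 + 24025 - 18910\right) + 324 = 6132 + 324 = 6456$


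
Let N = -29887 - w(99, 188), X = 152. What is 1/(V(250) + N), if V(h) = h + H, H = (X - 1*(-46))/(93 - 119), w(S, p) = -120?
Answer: -13/383820 ≈ -3.3870e-5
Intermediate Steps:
H = -99/13 (H = (152 - 1*(-46))/(93 - 119) = (152 + 46)/(-26) = 198*(-1/26) = -99/13 ≈ -7.6154)
N = -29767 (N = -29887 - 1*(-120) = -29887 + 120 = -29767)
V(h) = -99/13 + h (V(h) = h - 99/13 = -99/13 + h)
1/(V(250) + N) = 1/((-99/13 + 250) - 29767) = 1/(3151/13 - 29767) = 1/(-383820/13) = -13/383820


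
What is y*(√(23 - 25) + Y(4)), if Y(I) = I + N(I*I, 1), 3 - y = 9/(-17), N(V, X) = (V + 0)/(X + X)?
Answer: 720/17 + 60*I*√2/17 ≈ 42.353 + 4.9913*I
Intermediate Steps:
N(V, X) = V/(2*X) (N(V, X) = V/((2*X)) = V*(1/(2*X)) = V/(2*X))
y = 60/17 (y = 3 - 9/(-17) = 3 - 9*(-1)/17 = 3 - 1*(-9/17) = 3 + 9/17 = 60/17 ≈ 3.5294)
Y(I) = I + I²/2 (Y(I) = I + (½)*(I*I)/1 = I + (½)*I²*1 = I + I²/2)
y*(√(23 - 25) + Y(4)) = 60*(√(23 - 25) + (½)*4*(2 + 4))/17 = 60*(√(-2) + (½)*4*6)/17 = 60*(I*√2 + 12)/17 = 60*(12 + I*√2)/17 = 720/17 + 60*I*√2/17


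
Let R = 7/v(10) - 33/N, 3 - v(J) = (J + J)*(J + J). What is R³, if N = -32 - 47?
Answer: 1975711510592/30849831349147 ≈ 0.064043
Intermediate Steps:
v(J) = 3 - 4*J² (v(J) = 3 - (J + J)*(J + J) = 3 - 2*J*2*J = 3 - 4*J²)
N = -79
R = 12548/31363 (R = 7/(3 - 4*10²) - 33/(-79) = 7/(3 - 4*100) - 33*(-1/79) = 7/(3 - 400) + 33/79 = 7/(-397) + 33/79 = 7*(-1/397) + 33/79 = -7/397 + 33/79 = 12548/31363 ≈ 0.40009)
R³ = (12548/31363)³ = 1975711510592/30849831349147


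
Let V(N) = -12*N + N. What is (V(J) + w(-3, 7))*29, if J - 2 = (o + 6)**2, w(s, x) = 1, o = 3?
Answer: -26448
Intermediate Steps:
J = 83 (J = 2 + (3 + 6)**2 = 2 + 9**2 = 2 + 81 = 83)
V(N) = -11*N
(V(J) + w(-3, 7))*29 = (-11*83 + 1)*29 = (-913 + 1)*29 = -912*29 = -26448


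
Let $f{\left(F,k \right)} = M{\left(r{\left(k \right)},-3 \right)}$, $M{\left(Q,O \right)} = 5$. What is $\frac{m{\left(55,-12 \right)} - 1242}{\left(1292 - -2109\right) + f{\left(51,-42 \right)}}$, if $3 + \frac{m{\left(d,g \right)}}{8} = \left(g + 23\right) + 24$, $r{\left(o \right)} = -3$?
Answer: $- \frac{493}{1703} \approx -0.28949$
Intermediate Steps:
$m{\left(d,g \right)} = 352 + 8 g$ ($m{\left(d,g \right)} = -24 + 8 \left(\left(g + 23\right) + 24\right) = -24 + 8 \left(\left(23 + g\right) + 24\right) = -24 + 8 \left(47 + g\right) = -24 + \left(376 + 8 g\right) = 352 + 8 g$)
$f{\left(F,k \right)} = 5$
$\frac{m{\left(55,-12 \right)} - 1242}{\left(1292 - -2109\right) + f{\left(51,-42 \right)}} = \frac{\left(352 + 8 \left(-12\right)\right) - 1242}{\left(1292 - -2109\right) + 5} = \frac{\left(352 - 96\right) - 1242}{\left(1292 + 2109\right) + 5} = \frac{256 - 1242}{3401 + 5} = - \frac{986}{3406} = \left(-986\right) \frac{1}{3406} = - \frac{493}{1703}$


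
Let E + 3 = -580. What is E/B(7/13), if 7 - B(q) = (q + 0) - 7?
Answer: -7579/175 ≈ -43.309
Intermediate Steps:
E = -583 (E = -3 - 580 = -583)
B(q) = 14 - q (B(q) = 7 - ((q + 0) - 7) = 7 - (q - 7) = 7 - (-7 + q) = 7 + (7 - q) = 14 - q)
E/B(7/13) = -583/(14 - 7/13) = -583/175/13 = -583*13/175 = -7579/175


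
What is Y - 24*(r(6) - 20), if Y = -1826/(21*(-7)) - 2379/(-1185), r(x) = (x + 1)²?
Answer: -39575399/58065 ≈ -681.57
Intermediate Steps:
r(x) = (1 + x)²
Y = 837841/58065 (Y = -1826/(-147) - 2379*(-1/1185) = -1826*(-1/147) + 793/395 = 1826/147 + 793/395 = 837841/58065 ≈ 14.429)
Y - 24*(r(6) - 20) = 837841/58065 - 24*((1 + 6)² - 20) = 837841/58065 - 24*(7² - 20) = 837841/58065 - 24*(49 - 20) = 837841/58065 - 24*29 = 837841/58065 - 696 = -39575399/58065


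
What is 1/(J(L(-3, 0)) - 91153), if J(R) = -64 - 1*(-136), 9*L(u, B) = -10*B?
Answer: -1/91081 ≈ -1.0979e-5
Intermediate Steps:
L(u, B) = -10*B/9 (L(u, B) = (-10*B)/9 = -10*B/9)
J(R) = 72 (J(R) = -64 + 136 = 72)
1/(J(L(-3, 0)) - 91153) = 1/(72 - 91153) = 1/(-91081) = -1/91081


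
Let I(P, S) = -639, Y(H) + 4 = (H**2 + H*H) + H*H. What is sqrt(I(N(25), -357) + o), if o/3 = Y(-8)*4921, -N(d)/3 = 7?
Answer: sqrt(2774805) ≈ 1665.8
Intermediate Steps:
Y(H) = -4 + 3*H**2 (Y(H) = -4 + ((H**2 + H*H) + H*H) = -4 + ((H**2 + H**2) + H**2) = -4 + (2*H**2 + H**2) = -4 + 3*H**2)
N(d) = -21 (N(d) = -3*7 = -21)
o = 2775444 (o = 3*((-4 + 3*(-8)**2)*4921) = 3*((-4 + 3*64)*4921) = 3*((-4 + 192)*4921) = 3*(188*4921) = 3*925148 = 2775444)
sqrt(I(N(25), -357) + o) = sqrt(-639 + 2775444) = sqrt(2774805)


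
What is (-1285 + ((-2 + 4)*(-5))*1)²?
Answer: 1677025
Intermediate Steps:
(-1285 + ((-2 + 4)*(-5))*1)² = (-1285 + (2*(-5))*1)² = (-1285 - 10*1)² = (-1285 - 10)² = (-1295)² = 1677025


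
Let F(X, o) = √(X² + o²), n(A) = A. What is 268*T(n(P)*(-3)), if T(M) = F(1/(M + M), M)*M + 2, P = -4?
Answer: 536 + 134*√82945 ≈ 39128.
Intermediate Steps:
T(M) = 2 + M*√(M² + 1/(4*M²)) (T(M) = √((1/(M + M))² + M²)*M + 2 = √((1/(2*M))² + M²)*M + 2 = √(1/(4*M²) + M²)*M + 2 = √(M² + 1/(4*M²))*M + 2 = M*√(M² + 1/(4*M²)) + 2 = 2 + M*√(M² + 1/(4*M²)))
268*T(n(P)*(-3)) = 268*(2 + (-4*(-3))*√((1 + 4*(-4*(-3))⁴)/(-4*(-3))²)/2) = 268*(2 + (½)*12*√((1 + 4*12⁴)/12²)) = 268*(2 + (½)*12*√((1 + 4*20736)/144)) = 268*(2 + (½)*12*√((1 + 82944)/144)) = 268*(2 + (½)*12*√((1/144)*82945)) = 268*(2 + (½)*12*√(82945/144)) = 268*(2 + (½)*12*(√82945/12)) = 268*(2 + √82945/2) = 536 + 134*√82945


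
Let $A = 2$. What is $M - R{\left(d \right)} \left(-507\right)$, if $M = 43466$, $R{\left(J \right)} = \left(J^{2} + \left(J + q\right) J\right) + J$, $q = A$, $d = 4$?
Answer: $65774$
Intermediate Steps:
$q = 2$
$R{\left(J \right)} = J + J^{2} + J \left(2 + J\right)$ ($R{\left(J \right)} = \left(J^{2} + \left(J + 2\right) J\right) + J = \left(J^{2} + \left(2 + J\right) J\right) + J = \left(J^{2} + J \left(2 + J\right)\right) + J = J + J^{2} + J \left(2 + J\right)$)
$M - R{\left(d \right)} \left(-507\right) = 43466 - 4 \left(3 + 2 \cdot 4\right) \left(-507\right) = 43466 - 4 \left(3 + 8\right) \left(-507\right) = 43466 - 4 \cdot 11 \left(-507\right) = 43466 - 44 \left(-507\right) = 43466 - -22308 = 43466 + 22308 = 65774$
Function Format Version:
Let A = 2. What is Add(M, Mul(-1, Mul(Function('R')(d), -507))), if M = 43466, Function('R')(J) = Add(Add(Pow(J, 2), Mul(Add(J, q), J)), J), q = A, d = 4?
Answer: 65774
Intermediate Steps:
q = 2
Function('R')(J) = Add(J, Pow(J, 2), Mul(J, Add(2, J))) (Function('R')(J) = Add(Add(Pow(J, 2), Mul(Add(J, 2), J)), J) = Add(Add(Pow(J, 2), Mul(Add(2, J), J)), J) = Add(Add(Pow(J, 2), Mul(J, Add(2, J))), J) = Add(J, Pow(J, 2), Mul(J, Add(2, J))))
Add(M, Mul(-1, Mul(Function('R')(d), -507))) = Add(43466, Mul(-1, Mul(Mul(4, Add(3, Mul(2, 4))), -507))) = Add(43466, Mul(-1, Mul(Mul(4, Add(3, 8)), -507))) = Add(43466, Mul(-1, Mul(Mul(4, 11), -507))) = Add(43466, Mul(-1, Mul(44, -507))) = Add(43466, Mul(-1, -22308)) = Add(43466, 22308) = 65774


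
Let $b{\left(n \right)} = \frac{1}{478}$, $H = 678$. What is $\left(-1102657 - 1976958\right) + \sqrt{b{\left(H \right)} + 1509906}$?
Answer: $-3079615 + \frac{\sqrt{344989362982}}{478} \approx -3.0784 \cdot 10^{6}$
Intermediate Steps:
$b{\left(n \right)} = \frac{1}{478}$
$\left(-1102657 - 1976958\right) + \sqrt{b{\left(H \right)} + 1509906} = \left(-1102657 - 1976958\right) + \sqrt{\frac{1}{478} + 1509906} = -3079615 + \sqrt{\frac{721735069}{478}} = -3079615 + \frac{\sqrt{344989362982}}{478}$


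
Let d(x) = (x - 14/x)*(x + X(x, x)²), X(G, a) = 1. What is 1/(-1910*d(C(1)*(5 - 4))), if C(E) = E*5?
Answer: -1/25212 ≈ -3.9664e-5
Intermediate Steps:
C(E) = 5*E
d(x) = (1 + x)*(x - 14/x) (d(x) = (x - 14/x)*(x + 1²) = (x - 14/x)*(x + 1) = (x - 14/x)*(1 + x) = (1 + x)*(x - 14/x))
1/(-1910*d(C(1)*(5 - 4))) = 1/(-1910*(-14 + (5*1)*(5 - 4) + ((5*1)*(5 - 4))² - 14*1/(5*(5 - 4)))) = 1/(-1910*(-14 + 5*1 + (5*1)² - 14/(5*1))) = 1/(-1910*(-14 + 5 + 5² - 14/5)) = 1/(-1910*(-14 + 5 + 25 - 14*⅕)) = 1/(-1910*(-14 + 5 + 25 - 14/5)) = 1/(-1910*66/5) = 1/(-25212) = -1/25212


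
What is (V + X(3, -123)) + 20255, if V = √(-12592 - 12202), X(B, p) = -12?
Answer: 20243 + 7*I*√506 ≈ 20243.0 + 157.46*I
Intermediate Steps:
V = 7*I*√506 (V = √(-24794) = 7*I*√506 ≈ 157.46*I)
(V + X(3, -123)) + 20255 = (7*I*√506 - 12) + 20255 = (-12 + 7*I*√506) + 20255 = 20243 + 7*I*√506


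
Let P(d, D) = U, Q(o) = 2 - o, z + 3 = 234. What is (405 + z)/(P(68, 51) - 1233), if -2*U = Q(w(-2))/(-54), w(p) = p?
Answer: -8586/16645 ≈ -0.51583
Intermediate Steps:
z = 231 (z = -3 + 234 = 231)
U = 1/27 (U = -(2 - 1*(-2))/(2*(-54)) = -(2 + 2)*(-1)/(2*54) = -2*(-1)/54 = -½*(-2/27) = 1/27 ≈ 0.037037)
P(d, D) = 1/27
(405 + z)/(P(68, 51) - 1233) = (405 + 231)/(1/27 - 1233) = 636/(-33290/27) = 636*(-27/33290) = -8586/16645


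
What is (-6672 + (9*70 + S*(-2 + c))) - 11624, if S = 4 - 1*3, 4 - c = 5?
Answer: -17669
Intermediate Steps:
c = -1 (c = 4 - 1*5 = 4 - 5 = -1)
S = 1 (S = 4 - 3 = 1)
(-6672 + (9*70 + S*(-2 + c))) - 11624 = (-6672 + (9*70 + 1*(-2 - 1))) - 11624 = (-6672 + (630 + 1*(-3))) - 11624 = (-6672 + (630 - 3)) - 11624 = (-6672 + 627) - 11624 = -6045 - 11624 = -17669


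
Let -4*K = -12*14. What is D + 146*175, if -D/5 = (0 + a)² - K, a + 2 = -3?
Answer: 25635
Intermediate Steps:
a = -5 (a = -2 - 3 = -5)
K = 42 (K = -(-3)*14 = -¼*(-168) = 42)
D = 85 (D = -5*((0 - 5)² - 1*42) = -5*((-5)² - 42) = -5*(25 - 42) = -5*(-17) = 85)
D + 146*175 = 85 + 146*175 = 85 + 25550 = 25635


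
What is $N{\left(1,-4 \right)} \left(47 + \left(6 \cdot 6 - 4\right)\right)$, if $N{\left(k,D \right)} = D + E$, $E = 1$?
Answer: $-237$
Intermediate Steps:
$N{\left(k,D \right)} = 1 + D$ ($N{\left(k,D \right)} = D + 1 = 1 + D$)
$N{\left(1,-4 \right)} \left(47 + \left(6 \cdot 6 - 4\right)\right) = \left(1 - 4\right) \left(47 + \left(6 \cdot 6 - 4\right)\right) = - 3 \left(47 + \left(36 - 4\right)\right) = - 3 \left(47 + 32\right) = \left(-3\right) 79 = -237$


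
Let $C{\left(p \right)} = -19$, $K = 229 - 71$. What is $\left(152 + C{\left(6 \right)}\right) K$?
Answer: $21014$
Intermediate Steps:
$K = 158$
$\left(152 + C{\left(6 \right)}\right) K = \left(152 - 19\right) 158 = 133 \cdot 158 = 21014$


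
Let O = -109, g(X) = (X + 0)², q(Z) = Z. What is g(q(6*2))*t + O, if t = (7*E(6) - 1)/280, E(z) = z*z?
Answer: 703/35 ≈ 20.086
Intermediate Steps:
E(z) = z²
g(X) = X²
t = 251/280 (t = (7*6² - 1)/280 = (7*36 - 1)*(1/280) = (252 - 1)*(1/280) = 251*(1/280) = 251/280 ≈ 0.89643)
g(q(6*2))*t + O = (6*2)²*(251/280) - 109 = 12²*(251/280) - 109 = 144*(251/280) - 109 = 4518/35 - 109 = 703/35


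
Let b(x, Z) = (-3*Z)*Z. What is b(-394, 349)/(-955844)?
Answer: 365403/955844 ≈ 0.38228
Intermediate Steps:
b(x, Z) = -3*Z²
b(-394, 349)/(-955844) = -3*349²/(-955844) = -3*121801*(-1/955844) = -365403*(-1/955844) = 365403/955844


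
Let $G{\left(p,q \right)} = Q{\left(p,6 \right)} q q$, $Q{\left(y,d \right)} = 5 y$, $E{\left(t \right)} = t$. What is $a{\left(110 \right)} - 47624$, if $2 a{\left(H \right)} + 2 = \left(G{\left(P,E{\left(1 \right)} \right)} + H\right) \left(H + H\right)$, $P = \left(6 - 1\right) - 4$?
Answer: $-34975$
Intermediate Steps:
$P = 1$ ($P = 5 - 4 = 1$)
$G{\left(p,q \right)} = 5 p q^{2}$ ($G{\left(p,q \right)} = 5 p q q = 5 p q^{2}$)
$a{\left(H \right)} = -1 + H \left(5 + H\right)$ ($a{\left(H \right)} = -1 + \frac{\left(5 \cdot 1 \cdot 1^{2} + H\right) \left(H + H\right)}{2} = -1 + \frac{\left(5 \cdot 1 \cdot 1 + H\right) 2 H}{2} = -1 + \frac{\left(5 + H\right) 2 H}{2} = -1 + \frac{2 H \left(5 + H\right)}{2} = -1 + H \left(5 + H\right)$)
$a{\left(110 \right)} - 47624 = \left(-1 + 110^{2} + 5 \cdot 110\right) - 47624 = \left(-1 + 12100 + 550\right) - 47624 = 12649 - 47624 = -34975$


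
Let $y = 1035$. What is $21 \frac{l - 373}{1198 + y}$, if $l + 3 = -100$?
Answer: $- \frac{1428}{319} \approx -4.4765$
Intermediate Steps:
$l = -103$ ($l = -3 - 100 = -103$)
$21 \frac{l - 373}{1198 + y} = 21 \frac{-103 - 373}{1198 + 1035} = 21 \left(- \frac{476}{2233}\right) = 21 \left(\left(-476\right) \frac{1}{2233}\right) = 21 \left(- \frac{68}{319}\right) = - \frac{1428}{319}$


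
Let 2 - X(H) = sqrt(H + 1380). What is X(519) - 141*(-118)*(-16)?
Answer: -266206 - 3*sqrt(211) ≈ -2.6625e+5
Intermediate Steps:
X(H) = 2 - sqrt(1380 + H) (X(H) = 2 - sqrt(H + 1380) = 2 - sqrt(1380 + H))
X(519) - 141*(-118)*(-16) = (2 - sqrt(1380 + 519)) - 141*(-118)*(-16) = (2 - sqrt(1899)) - (-16638)*(-16) = (2 - 3*sqrt(211)) - 1*266208 = (2 - 3*sqrt(211)) - 266208 = -266206 - 3*sqrt(211)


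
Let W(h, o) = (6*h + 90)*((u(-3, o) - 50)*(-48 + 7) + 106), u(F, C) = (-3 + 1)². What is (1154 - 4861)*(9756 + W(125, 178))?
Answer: -6239014452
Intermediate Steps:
u(F, C) = 4 (u(F, C) = (-2)² = 4)
W(h, o) = 179280 + 11952*h (W(h, o) = (6*h + 90)*((4 - 50)*(-48 + 7) + 106) = (90 + 6*h)*(-46*(-41) + 106) = (90 + 6*h)*(1886 + 106) = (90 + 6*h)*1992 = 179280 + 11952*h)
(1154 - 4861)*(9756 + W(125, 178)) = (1154 - 4861)*(9756 + (179280 + 11952*125)) = -3707*(9756 + (179280 + 1494000)) = -3707*(9756 + 1673280) = -3707*1683036 = -6239014452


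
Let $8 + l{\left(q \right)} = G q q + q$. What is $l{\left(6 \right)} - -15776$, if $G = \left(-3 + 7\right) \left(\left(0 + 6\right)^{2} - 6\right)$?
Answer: $20094$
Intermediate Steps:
$G = 120$ ($G = 4 \left(6^{2} - 6\right) = 4 \left(36 - 6\right) = 4 \cdot 30 = 120$)
$l{\left(q \right)} = -8 + q + 120 q^{2}$ ($l{\left(q \right)} = -8 + \left(120 q q + q\right) = -8 + \left(120 q^{2} + q\right) = -8 + \left(q + 120 q^{2}\right) = -8 + q + 120 q^{2}$)
$l{\left(6 \right)} - -15776 = \left(-8 + 6 + 120 \cdot 6^{2}\right) - -15776 = \left(-8 + 6 + 120 \cdot 36\right) + 15776 = \left(-8 + 6 + 4320\right) + 15776 = 4318 + 15776 = 20094$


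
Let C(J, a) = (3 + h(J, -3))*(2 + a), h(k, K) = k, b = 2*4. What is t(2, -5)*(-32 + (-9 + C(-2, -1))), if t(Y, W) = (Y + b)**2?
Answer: -4000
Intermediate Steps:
b = 8
C(J, a) = (2 + a)*(3 + J) (C(J, a) = (3 + J)*(2 + a) = (2 + a)*(3 + J))
t(Y, W) = (8 + Y)**2 (t(Y, W) = (Y + 8)**2 = (8 + Y)**2)
t(2, -5)*(-32 + (-9 + C(-2, -1))) = (8 + 2)**2*(-32 + (-9 + (6 + 2*(-2) + 3*(-1) - 2*(-1)))) = 10**2*(-32 + (-9 + (6 - 4 - 3 + 2))) = 100*(-32 + (-9 + 1)) = 100*(-32 - 8) = 100*(-40) = -4000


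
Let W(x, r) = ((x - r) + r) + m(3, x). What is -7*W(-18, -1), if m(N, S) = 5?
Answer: 91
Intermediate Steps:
W(x, r) = 5 + x (W(x, r) = ((x - r) + r) + 5 = x + 5 = 5 + x)
-7*W(-18, -1) = -7*(5 - 18) = -7*(-13) = 91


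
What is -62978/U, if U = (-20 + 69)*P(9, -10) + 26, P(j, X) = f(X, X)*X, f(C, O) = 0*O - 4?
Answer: -31489/993 ≈ -31.711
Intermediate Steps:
f(C, O) = -4 (f(C, O) = 0 - 4 = -4)
P(j, X) = -4*X
U = 1986 (U = (-20 + 69)*(-4*(-10)) + 26 = 49*40 + 26 = 1960 + 26 = 1986)
-62978/U = -62978/1986 = -62978*1/1986 = -31489/993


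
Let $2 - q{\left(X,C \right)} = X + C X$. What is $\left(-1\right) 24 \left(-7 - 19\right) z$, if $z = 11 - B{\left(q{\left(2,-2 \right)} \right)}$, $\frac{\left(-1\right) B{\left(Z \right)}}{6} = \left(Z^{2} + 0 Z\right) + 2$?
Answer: $74256$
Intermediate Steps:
$q{\left(X,C \right)} = 2 - X - C X$ ($q{\left(X,C \right)} = 2 - \left(X + C X\right) = 2 - X - C X$)
$B{\left(Z \right)} = -12 - 6 Z^{2}$ ($B{\left(Z \right)} = - 6 \left(\left(Z^{2} + 0 Z\right) + 2\right) = - 6 \left(\left(Z^{2} + 0\right) + 2\right) = - 6 \left(Z^{2} + 2\right) = - 6 \left(2 + Z^{2}\right) = -12 - 6 Z^{2}$)
$z = 119$ ($z = 11 - \left(-12 - 6 \left(2 - 2 - \left(-2\right) 2\right)^{2}\right) = 11 - \left(-12 - 6 \left(2 - 2 + 4\right)^{2}\right) = 11 - \left(-12 - 6 \cdot 4^{2}\right) = 11 - \left(-12 - 96\right) = 11 - -108 = 11 + 108 = 119$)
$\left(-1\right) 24 \left(-7 - 19\right) z = \left(-1\right) 24 \left(-7 - 19\right) 119 = \left(-24\right) \left(-26\right) 119 = 624 \cdot 119 = 74256$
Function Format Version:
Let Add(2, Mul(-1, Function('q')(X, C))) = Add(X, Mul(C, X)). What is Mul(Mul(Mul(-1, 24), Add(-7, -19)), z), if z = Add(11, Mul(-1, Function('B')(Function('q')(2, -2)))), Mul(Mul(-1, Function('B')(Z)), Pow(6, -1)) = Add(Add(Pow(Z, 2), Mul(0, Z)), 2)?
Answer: 74256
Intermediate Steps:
Function('q')(X, C) = Add(2, Mul(-1, X), Mul(-1, C, X)) (Function('q')(X, C) = Add(2, Mul(-1, Add(X, Mul(C, X)))) = Add(2, Add(Mul(-1, X), Mul(-1, C, X))) = Add(2, Mul(-1, X), Mul(-1, C, X)))
Function('B')(Z) = Add(-12, Mul(-6, Pow(Z, 2))) (Function('B')(Z) = Mul(-6, Add(Add(Pow(Z, 2), Mul(0, Z)), 2)) = Mul(-6, Add(Add(Pow(Z, 2), 0), 2)) = Mul(-6, Add(Pow(Z, 2), 2)) = Mul(-6, Add(2, Pow(Z, 2))) = Add(-12, Mul(-6, Pow(Z, 2))))
z = 119 (z = Add(11, Mul(-1, Add(-12, Mul(-6, Pow(Add(2, Mul(-1, 2), Mul(-1, -2, 2)), 2))))) = Add(11, Mul(-1, Add(-12, Mul(-6, Pow(Add(2, -2, 4), 2))))) = Add(11, Mul(-1, Add(-12, Mul(-6, Pow(4, 2))))) = Add(11, Mul(-1, Add(-12, Mul(-6, 16)))) = Add(11, Mul(-1, Add(-12, -96))) = Add(11, Mul(-1, -108)) = Add(11, 108) = 119)
Mul(Mul(Mul(-1, 24), Add(-7, -19)), z) = Mul(Mul(Mul(-1, 24), Add(-7, -19)), 119) = Mul(Mul(-24, -26), 119) = Mul(624, 119) = 74256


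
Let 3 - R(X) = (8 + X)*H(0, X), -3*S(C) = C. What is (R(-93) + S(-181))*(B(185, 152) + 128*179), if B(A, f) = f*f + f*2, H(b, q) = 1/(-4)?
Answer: 1949300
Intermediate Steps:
H(b, q) = -¼ (H(b, q) = 1*(-¼) = -¼)
S(C) = -C/3
B(A, f) = f² + 2*f
R(X) = 5 + X/4 (R(X) = 3 - (8 + X)*(-1)/4 = 3 - (-2 - X/4) = 3 + (2 + X/4) = 5 + X/4)
(R(-93) + S(-181))*(B(185, 152) + 128*179) = ((5 + (¼)*(-93)) - ⅓*(-181))*(152*(2 + 152) + 128*179) = ((5 - 93/4) + 181/3)*(152*154 + 22912) = (-73/4 + 181/3)*(23408 + 22912) = (505/12)*46320 = 1949300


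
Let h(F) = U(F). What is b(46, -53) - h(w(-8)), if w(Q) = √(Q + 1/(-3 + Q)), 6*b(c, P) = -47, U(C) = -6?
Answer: -11/6 ≈ -1.8333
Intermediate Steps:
b(c, P) = -47/6 (b(c, P) = (⅙)*(-47) = -47/6)
h(F) = -6
b(46, -53) - h(w(-8)) = -47/6 - 1*(-6) = -47/6 + 6 = -11/6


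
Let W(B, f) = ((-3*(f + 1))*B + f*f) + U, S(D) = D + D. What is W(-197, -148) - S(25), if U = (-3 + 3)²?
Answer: -65023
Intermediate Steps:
S(D) = 2*D
U = 0 (U = 0² = 0)
W(B, f) = f² + B*(-3 - 3*f) (W(B, f) = ((-3*(f + 1))*B + f*f) + 0 = ((-3*(1 + f))*B + f²) + 0 = ((-3 - 3*f)*B + f²) + 0 = (B*(-3 - 3*f) + f²) + 0 = (f² + B*(-3 - 3*f)) + 0 = f² + B*(-3 - 3*f))
W(-197, -148) - S(25) = ((-148)² - 3*(-197) - 3*(-197)*(-148)) - 2*25 = (21904 + 591 - 87468) - 1*50 = -64973 - 50 = -65023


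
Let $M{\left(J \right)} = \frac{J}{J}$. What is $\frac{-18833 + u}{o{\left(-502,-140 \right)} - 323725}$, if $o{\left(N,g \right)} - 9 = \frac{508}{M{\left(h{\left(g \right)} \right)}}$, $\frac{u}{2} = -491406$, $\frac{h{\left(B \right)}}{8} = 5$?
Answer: $\frac{1001645}{323208} \approx 3.0991$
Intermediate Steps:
$h{\left(B \right)} = 40$ ($h{\left(B \right)} = 8 \cdot 5 = 40$)
$u = -982812$ ($u = 2 \left(-491406\right) = -982812$)
$M{\left(J \right)} = 1$
$o{\left(N,g \right)} = 517$ ($o{\left(N,g \right)} = 9 + \frac{508}{1} = 9 + 508 \cdot 1 = 9 + 508 = 517$)
$\frac{-18833 + u}{o{\left(-502,-140 \right)} - 323725} = \frac{-18833 - 982812}{517 - 323725} = - \frac{1001645}{-323208} = \left(-1001645\right) \left(- \frac{1}{323208}\right) = \frac{1001645}{323208}$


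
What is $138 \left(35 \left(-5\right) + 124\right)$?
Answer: $-7038$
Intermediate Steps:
$138 \left(35 \left(-5\right) + 124\right) = 138 \left(-175 + 124\right) = 138 \left(-51\right) = -7038$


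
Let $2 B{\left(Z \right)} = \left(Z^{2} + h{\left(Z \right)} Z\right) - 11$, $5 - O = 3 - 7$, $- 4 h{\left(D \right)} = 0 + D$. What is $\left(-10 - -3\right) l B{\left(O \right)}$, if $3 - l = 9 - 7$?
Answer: $- \frac{1393}{8} \approx -174.13$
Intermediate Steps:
$h{\left(D \right)} = - \frac{D}{4}$ ($h{\left(D \right)} = - \frac{0 + D}{4} = - \frac{D}{4}$)
$l = 1$ ($l = 3 - \left(9 - 7\right) = 3 - 2 = 1$)
$O = 9$ ($O = 5 - \left(3 - 7\right) = 5 - -4 = 5 + 4 = 9$)
$B{\left(Z \right)} = - \frac{11}{2} + \frac{3 Z^{2}}{8}$ ($B{\left(Z \right)} = \frac{\left(Z^{2} + - \frac{Z}{4} Z\right) - 11}{2} = \frac{\left(Z^{2} - \frac{Z^{2}}{4}\right) - 11}{2} = \frac{\frac{3 Z^{2}}{4} - 11}{2} = \frac{-11 + \frac{3 Z^{2}}{4}}{2} = - \frac{11}{2} + \frac{3 Z^{2}}{8}$)
$\left(-10 - -3\right) l B{\left(O \right)} = \left(-10 - -3\right) 1 \left(- \frac{11}{2} + \frac{3 \cdot 9^{2}}{8}\right) = \left(-10 + 3\right) 1 \left(- \frac{11}{2} + \frac{3}{8} \cdot 81\right) = \left(-7\right) 1 \left(- \frac{11}{2} + \frac{243}{8}\right) = \left(-7\right) \frac{199}{8} = - \frac{1393}{8}$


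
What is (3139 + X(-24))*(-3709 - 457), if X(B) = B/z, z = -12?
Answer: -13085406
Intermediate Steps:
X(B) = -B/12 (X(B) = B/(-12) = B*(-1/12) = -B/12)
(3139 + X(-24))*(-3709 - 457) = (3139 - 1/12*(-24))*(-3709 - 457) = (3139 + 2)*(-4166) = 3141*(-4166) = -13085406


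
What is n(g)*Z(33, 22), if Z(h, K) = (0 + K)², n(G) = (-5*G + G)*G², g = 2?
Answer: -15488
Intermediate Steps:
n(G) = -4*G³ (n(G) = (-4*G)*G² = -4*G³)
Z(h, K) = K²
n(g)*Z(33, 22) = -4*2³*22² = -4*8*484 = -32*484 = -15488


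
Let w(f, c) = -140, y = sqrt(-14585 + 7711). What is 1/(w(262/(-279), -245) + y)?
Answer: -10/1891 - I*sqrt(6874)/26474 ≈ -0.0052882 - 0.0031317*I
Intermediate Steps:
y = I*sqrt(6874) (y = sqrt(-6874) = I*sqrt(6874) ≈ 82.91*I)
1/(w(262/(-279), -245) + y) = 1/(-140 + I*sqrt(6874))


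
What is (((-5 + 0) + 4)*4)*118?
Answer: -472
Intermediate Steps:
(((-5 + 0) + 4)*4)*118 = ((-5 + 4)*4)*118 = -1*4*118 = -4*118 = -472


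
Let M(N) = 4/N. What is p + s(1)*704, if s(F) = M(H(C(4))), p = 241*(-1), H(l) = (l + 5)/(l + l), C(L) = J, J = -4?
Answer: -22769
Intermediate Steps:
C(L) = -4
H(l) = (5 + l)/(2*l) (H(l) = (5 + l)/((2*l)) = (5 + l)*(1/(2*l)) = (5 + l)/(2*l))
p = -241
s(F) = -32 (s(F) = 4/(((1/2)*(5 - 4)/(-4))) = 4/(((1/2)*(-1/4)*1)) = 4/(-1/8) = 4*(-8) = -32)
p + s(1)*704 = -241 - 32*704 = -241 - 22528 = -22769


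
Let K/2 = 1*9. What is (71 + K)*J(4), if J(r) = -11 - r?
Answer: -1335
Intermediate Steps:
K = 18 (K = 2*(1*9) = 2*9 = 18)
(71 + K)*J(4) = (71 + 18)*(-11 - 1*4) = 89*(-11 - 4) = 89*(-15) = -1335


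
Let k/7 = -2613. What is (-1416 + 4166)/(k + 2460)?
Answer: -2750/15831 ≈ -0.17371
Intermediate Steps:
k = -18291 (k = 7*(-2613) = -18291)
(-1416 + 4166)/(k + 2460) = (-1416 + 4166)/(-18291 + 2460) = 2750/(-15831) = 2750*(-1/15831) = -2750/15831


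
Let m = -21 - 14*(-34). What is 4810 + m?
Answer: 5265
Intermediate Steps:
m = 455 (m = -21 + 476 = 455)
4810 + m = 4810 + 455 = 5265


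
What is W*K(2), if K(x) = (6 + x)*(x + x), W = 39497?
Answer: 1263904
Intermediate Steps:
K(x) = 2*x*(6 + x) (K(x) = (6 + x)*(2*x) = 2*x*(6 + x))
W*K(2) = 39497*(2*2*(6 + 2)) = 39497*(2*2*8) = 39497*32 = 1263904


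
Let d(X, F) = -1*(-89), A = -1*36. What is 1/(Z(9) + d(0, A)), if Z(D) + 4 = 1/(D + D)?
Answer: 18/1531 ≈ 0.011757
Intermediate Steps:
A = -36
d(X, F) = 89
Z(D) = -4 + 1/(2*D) (Z(D) = -4 + 1/(D + D) = -4 + 1/(2*D))
1/(Z(9) + d(0, A)) = 1/((-4 + (½)/9) + 89) = 1/((-4 + (½)*(⅑)) + 89) = 1/((-4 + 1/18) + 89) = 1/(-71/18 + 89) = 1/(1531/18) = 18/1531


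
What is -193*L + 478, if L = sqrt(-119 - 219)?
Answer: 478 - 2509*I*sqrt(2) ≈ 478.0 - 3548.3*I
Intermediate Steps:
L = 13*I*sqrt(2) (L = sqrt(-338) = 13*I*sqrt(2) ≈ 18.385*I)
-193*L + 478 = -2509*I*sqrt(2) + 478 = 478 - 2509*I*sqrt(2)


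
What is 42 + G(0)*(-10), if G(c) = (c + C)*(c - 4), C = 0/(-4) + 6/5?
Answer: 90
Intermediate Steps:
C = 6/5 (C = 0*(-¼) + 6*(⅕) = 0 + 6/5 = 6/5 ≈ 1.2000)
G(c) = (-4 + c)*(6/5 + c) (G(c) = (c + 6/5)*(c - 4) = (6/5 + c)*(-4 + c) = (-4 + c)*(6/5 + c))
42 + G(0)*(-10) = 42 + (-24/5 + 0² - 14/5*0)*(-10) = 42 + (-24/5 + 0 + 0)*(-10) = 42 - 24/5*(-10) = 42 + 48 = 90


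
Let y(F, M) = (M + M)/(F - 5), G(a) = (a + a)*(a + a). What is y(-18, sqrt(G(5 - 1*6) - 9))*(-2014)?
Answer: 4028*I*sqrt(5)/23 ≈ 391.6*I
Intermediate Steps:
G(a) = 4*a**2 (G(a) = (2*a)*(2*a) = 4*a**2)
y(F, M) = 2*M/(-5 + F) (y(F, M) = (2*M)/(-5 + F) = 2*M/(-5 + F))
y(-18, sqrt(G(5 - 1*6) - 9))*(-2014) = (2*sqrt(4*(5 - 1*6)**2 - 9)/(-5 - 18))*(-2014) = (2*sqrt(4*(5 - 6)**2 - 9)/(-23))*(-2014) = (2*sqrt(4*(-1)**2 - 9)*(-1/23))*(-2014) = (2*sqrt(4*1 - 9)*(-1/23))*(-2014) = (2*sqrt(4 - 9)*(-1/23))*(-2014) = (2*sqrt(-5)*(-1/23))*(-2014) = (2*(I*sqrt(5))*(-1/23))*(-2014) = -2*I*sqrt(5)/23*(-2014) = 4028*I*sqrt(5)/23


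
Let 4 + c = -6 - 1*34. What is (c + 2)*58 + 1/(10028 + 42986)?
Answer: -129142103/53014 ≈ -2436.0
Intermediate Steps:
c = -44 (c = -4 + (-6 - 1*34) = -4 + (-6 - 34) = -4 - 40 = -44)
(c + 2)*58 + 1/(10028 + 42986) = (-44 + 2)*58 + 1/(10028 + 42986) = -42*58 + 1/53014 = -2436 + 1/53014 = -129142103/53014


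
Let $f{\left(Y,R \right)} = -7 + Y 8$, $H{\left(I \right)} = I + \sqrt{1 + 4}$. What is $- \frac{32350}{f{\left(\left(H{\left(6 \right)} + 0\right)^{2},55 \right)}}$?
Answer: $- \frac{3461450}{18987} + \frac{1035200 \sqrt{5}}{18987} \approx -60.393$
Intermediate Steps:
$H{\left(I \right)} = I + \sqrt{5}$
$f{\left(Y,R \right)} = -7 + 8 Y$
$- \frac{32350}{f{\left(\left(H{\left(6 \right)} + 0\right)^{2},55 \right)}} = - \frac{32350}{-7 + 8 \left(\left(6 + \sqrt{5}\right) + 0\right)^{2}} = - \frac{32350}{-7 + 8 \left(6 + \sqrt{5}\right)^{2}}$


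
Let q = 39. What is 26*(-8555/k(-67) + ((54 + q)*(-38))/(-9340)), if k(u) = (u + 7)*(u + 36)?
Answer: -47664799/434310 ≈ -109.75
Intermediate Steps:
k(u) = (7 + u)*(36 + u)
26*(-8555/k(-67) + ((54 + q)*(-38))/(-9340)) = 26*(-8555/(252 + (-67)² + 43*(-67)) + ((54 + 39)*(-38))/(-9340)) = 26*(-8555/(252 + 4489 - 2881) + (93*(-38))*(-1/9340)) = 26*(-8555/1860 - 3534*(-1/9340)) = 26*(-8555*1/1860 + 1767/4670) = 26*(-1711/372 + 1767/4670) = 26*(-3666523/868620) = -47664799/434310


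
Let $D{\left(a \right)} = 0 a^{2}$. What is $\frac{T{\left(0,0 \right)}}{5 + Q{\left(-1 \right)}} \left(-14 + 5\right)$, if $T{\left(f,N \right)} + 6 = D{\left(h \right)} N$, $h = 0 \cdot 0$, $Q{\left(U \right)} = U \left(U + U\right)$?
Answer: $\frac{54}{7} \approx 7.7143$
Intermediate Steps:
$Q{\left(U \right)} = 2 U^{2}$ ($Q{\left(U \right)} = U 2 U = 2 U^{2}$)
$h = 0$
$D{\left(a \right)} = 0$
$T{\left(f,N \right)} = -6$ ($T{\left(f,N \right)} = -6 + 0 N = -6 + 0 = -6$)
$\frac{T{\left(0,0 \right)}}{5 + Q{\left(-1 \right)}} \left(-14 + 5\right) = - \frac{6}{5 + 2 \left(-1\right)^{2}} \left(-14 + 5\right) = - \frac{6}{5 + 2 \cdot 1} \left(-9\right) = - \frac{6}{5 + 2} \left(-9\right) = - \frac{6}{7} \left(-9\right) = \left(-6\right) \frac{1}{7} \left(-9\right) = \left(- \frac{6}{7}\right) \left(-9\right) = \frac{54}{7}$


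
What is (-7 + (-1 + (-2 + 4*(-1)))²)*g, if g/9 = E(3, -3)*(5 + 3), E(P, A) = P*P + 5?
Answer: 42336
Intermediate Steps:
E(P, A) = 5 + P² (E(P, A) = P² + 5 = 5 + P²)
g = 1008 (g = 9*((5 + 3²)*(5 + 3)) = 9*((5 + 9)*8) = 9*(14*8) = 9*112 = 1008)
(-7 + (-1 + (-2 + 4*(-1)))²)*g = (-7 + (-1 + (-2 + 4*(-1)))²)*1008 = (-7 + (-1 + (-2 - 4))²)*1008 = (-7 + (-1 - 6)²)*1008 = (-7 + (-7)²)*1008 = (-7 + 49)*1008 = 42*1008 = 42336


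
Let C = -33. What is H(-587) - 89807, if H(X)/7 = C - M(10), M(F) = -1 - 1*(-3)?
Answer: -90052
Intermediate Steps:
M(F) = 2 (M(F) = -1 + 3 = 2)
H(X) = -245 (H(X) = 7*(-33 - 1*2) = 7*(-33 - 2) = 7*(-35) = -245)
H(-587) - 89807 = -245 - 89807 = -90052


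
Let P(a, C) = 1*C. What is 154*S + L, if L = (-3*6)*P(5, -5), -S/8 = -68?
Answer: 83866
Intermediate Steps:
S = 544 (S = -8*(-68) = 544)
P(a, C) = C
L = 90 (L = -3*6*(-5) = -18*(-5) = 90)
154*S + L = 154*544 + 90 = 83776 + 90 = 83866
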